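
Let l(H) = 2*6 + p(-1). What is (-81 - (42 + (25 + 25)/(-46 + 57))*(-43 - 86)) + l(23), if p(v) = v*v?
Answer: 65300/11 ≈ 5936.4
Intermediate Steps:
p(v) = v²
l(H) = 13 (l(H) = 2*6 + (-1)² = 12 + 1 = 13)
(-81 - (42 + (25 + 25)/(-46 + 57))*(-43 - 86)) + l(23) = (-81 - (42 + (25 + 25)/(-46 + 57))*(-43 - 86)) + 13 = (-81 - (42 + 50/11)*(-129)) + 13 = (-81 - 512*(-129)/11) + 13 = (-81 - 1*(-66048/11)) + 13 = (-81 + 66048/11) + 13 = 65157/11 + 13 = 65300/11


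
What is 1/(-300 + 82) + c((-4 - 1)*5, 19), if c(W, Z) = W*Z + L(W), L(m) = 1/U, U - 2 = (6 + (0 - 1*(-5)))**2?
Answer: -12736555/26814 ≈ -475.00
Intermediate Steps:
U = 123 (U = 2 + (6 + (0 - 1*(-5)))**2 = 2 + (6 + (0 + 5))**2 = 2 + (6 + 5)**2 = 2 + 11**2 = 2 + 121 = 123)
L(m) = 1/123
c(W, Z) = 1/123 + W*Z (c(W, Z) = W*Z + 1/123 = 1/123 + W*Z)
1/(-300 + 82) + c((-4 - 1)*5, 19) = 1/(-300 + 82) + (1/123 + ((-4 - 1)*5)*19) = 1/(-218) + (1/123 - 5*5*19) = -1/218 + (1/123 - 25*19) = -1/218 + (1/123 - 475) = -1/218 - 58424/123 = -12736555/26814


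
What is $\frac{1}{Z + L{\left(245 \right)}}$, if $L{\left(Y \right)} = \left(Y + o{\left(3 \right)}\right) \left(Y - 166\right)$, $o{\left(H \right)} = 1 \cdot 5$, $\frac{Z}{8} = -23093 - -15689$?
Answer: $- \frac{1}{39482} \approx -2.5328 \cdot 10^{-5}$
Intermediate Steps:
$Z = -59232$ ($Z = 8 \left(-23093 - -15689\right) = 8 \left(-23093 + 15689\right) = 8 \left(-7404\right) = -59232$)
$o{\left(H \right)} = 5$
$L{\left(Y \right)} = \left(-166 + Y\right) \left(5 + Y\right)$ ($L{\left(Y \right)} = \left(Y + 5\right) \left(Y - 166\right) = \left(5 + Y\right) \left(-166 + Y\right) = \left(-166 + Y\right) \left(5 + Y\right)$)
$\frac{1}{Z + L{\left(245 \right)}} = \frac{1}{-59232 - \left(40275 - 60025\right)} = \frac{1}{-59232 - -19750} = \frac{1}{-59232 + 19750} = \frac{1}{-39482} = - \frac{1}{39482}$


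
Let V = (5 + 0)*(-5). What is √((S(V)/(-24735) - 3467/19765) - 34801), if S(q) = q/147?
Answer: I*√16302997071495625547555/684442185 ≈ 186.55*I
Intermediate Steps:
V = -25 (V = 5*(-5) = -25)
S(q) = q/147 (S(q) = q*(1/147) = q/147)
√((S(V)/(-24735) - 3467/19765) - 34801) = √((((1/147)*(-25))/(-24735) - 3467/19765) - 34801) = √((-25/147*(-1/24735) - 3467*1/19765) - 34801) = √((5/727209 - 3467/19765) - 34801) = √(-2521134778/14373285885 - 34801) = √(-500207243218663/14373285885) = I*√16302997071495625547555/684442185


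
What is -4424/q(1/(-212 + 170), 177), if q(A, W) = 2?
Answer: -2212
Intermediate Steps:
-4424/q(1/(-212 + 170), 177) = -4424/2 = -4424*1/2 = -2212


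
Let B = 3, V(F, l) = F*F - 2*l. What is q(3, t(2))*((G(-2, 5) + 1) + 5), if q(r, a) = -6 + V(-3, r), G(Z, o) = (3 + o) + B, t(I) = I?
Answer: -51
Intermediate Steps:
V(F, l) = F² - 2*l
G(Z, o) = 6 + o (G(Z, o) = (3 + o) + 3 = 6 + o)
q(r, a) = 3 - 2*r (q(r, a) = -6 + ((-3)² - 2*r) = -6 + (9 - 2*r) = 3 - 2*r)
q(3, t(2))*((G(-2, 5) + 1) + 5) = (3 - 2*3)*(((6 + 5) + 1) + 5) = (3 - 6)*((11 + 1) + 5) = -3*(12 + 5) = -3*17 = -51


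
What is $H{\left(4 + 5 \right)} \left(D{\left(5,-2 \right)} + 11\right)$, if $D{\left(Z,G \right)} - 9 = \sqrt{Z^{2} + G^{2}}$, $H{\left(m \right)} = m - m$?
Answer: $0$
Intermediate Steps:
$H{\left(m \right)} = 0$
$D{\left(Z,G \right)} = 9 + \sqrt{G^{2} + Z^{2}}$ ($D{\left(Z,G \right)} = 9 + \sqrt{Z^{2} + G^{2}} = 9 + \sqrt{G^{2} + Z^{2}}$)
$H{\left(4 + 5 \right)} \left(D{\left(5,-2 \right)} + 11\right) = 0 \left(\left(9 + \sqrt{\left(-2\right)^{2} + 5^{2}}\right) + 11\right) = 0 \left(\left(9 + \sqrt{4 + 25}\right) + 11\right) = 0 \left(\left(9 + \sqrt{29}\right) + 11\right) = 0 \left(20 + \sqrt{29}\right) = 0$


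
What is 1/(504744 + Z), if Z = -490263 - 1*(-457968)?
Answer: 1/472449 ≈ 2.1166e-6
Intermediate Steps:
Z = -32295 (Z = -490263 + 457968 = -32295)
1/(504744 + Z) = 1/(504744 - 32295) = 1/472449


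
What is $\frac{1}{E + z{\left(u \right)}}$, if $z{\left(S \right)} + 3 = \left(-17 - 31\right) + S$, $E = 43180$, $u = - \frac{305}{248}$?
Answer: $\frac{248}{10695687} \approx 2.3187 \cdot 10^{-5}$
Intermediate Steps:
$u = - \frac{305}{248}$ ($u = \left(-305\right) \frac{1}{248} = - \frac{305}{248} \approx -1.2298$)
$z{\left(S \right)} = -51 + S$ ($z{\left(S \right)} = -3 + \left(\left(-17 - 31\right) + S\right) = -3 + \left(-48 + S\right) = -51 + S$)
$\frac{1}{E + z{\left(u \right)}} = \frac{1}{43180 - \frac{12953}{248}} = \frac{1}{\frac{10695687}{248}} = \frac{248}{10695687}$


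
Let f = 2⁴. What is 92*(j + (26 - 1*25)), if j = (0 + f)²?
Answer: 23644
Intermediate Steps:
f = 16
j = 256 (j = (0 + 16)² = 16² = 256)
92*(j + (26 - 1*25)) = 92*(256 + (26 - 1*25)) = 92*(256 + (26 - 25)) = 92*(256 + 1) = 92*257 = 23644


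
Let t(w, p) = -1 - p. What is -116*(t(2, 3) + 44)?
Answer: -4640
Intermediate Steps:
-116*(t(2, 3) + 44) = -116*((-1 - 1*3) + 44) = -116*((-1 - 3) + 44) = -116*(-4 + 44) = -116*40 = -4640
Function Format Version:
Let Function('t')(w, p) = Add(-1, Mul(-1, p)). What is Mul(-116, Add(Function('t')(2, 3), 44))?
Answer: -4640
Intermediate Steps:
Mul(-116, Add(Function('t')(2, 3), 44)) = Mul(-116, Add(Add(-1, Mul(-1, 3)), 44)) = Mul(-116, Add(Add(-1, -3), 44)) = Mul(-116, Add(-4, 44)) = Mul(-116, 40) = -4640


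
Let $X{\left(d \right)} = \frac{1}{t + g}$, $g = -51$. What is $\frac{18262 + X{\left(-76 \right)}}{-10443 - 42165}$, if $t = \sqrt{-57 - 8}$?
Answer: $- \frac{48686441}{140252928} + \frac{i \sqrt{65}}{140252928} \approx -0.34713 + 5.7484 \cdot 10^{-8} i$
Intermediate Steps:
$t = i \sqrt{65}$ ($t = \sqrt{-65} = i \sqrt{65} \approx 8.0623 i$)
$X{\left(d \right)} = \frac{1}{-51 + i \sqrt{65}}$ ($X{\left(d \right)} = \frac{1}{i \sqrt{65} - 51} = \frac{1}{-51 + i \sqrt{65}}$)
$\frac{18262 + X{\left(-76 \right)}}{-10443 - 42165} = \frac{18262 - \left(\frac{51}{2666} + \frac{i \sqrt{65}}{2666}\right)}{-10443 - 42165} = \frac{\frac{48686441}{2666} - \frac{i \sqrt{65}}{2666}}{-52608} = \left(\frac{48686441}{2666} - \frac{i \sqrt{65}}{2666}\right) \left(- \frac{1}{52608}\right) = - \frac{48686441}{140252928} + \frac{i \sqrt{65}}{140252928}$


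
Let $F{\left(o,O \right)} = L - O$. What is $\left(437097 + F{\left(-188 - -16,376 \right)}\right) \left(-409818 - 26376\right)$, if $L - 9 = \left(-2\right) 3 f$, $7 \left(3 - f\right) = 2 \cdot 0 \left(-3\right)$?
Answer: $-190491154128$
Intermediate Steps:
$f = 3$ ($f = 3 - \frac{2 \cdot 0 \left(-3\right)}{7} = 3 - \frac{0 \left(-3\right)}{7} = 3 - 0 = 3 + 0 = 3$)
$L = -9$ ($L = 9 + \left(-2\right) 3 \cdot 3 = 9 - 18 = -9$)
$F{\left(o,O \right)} = -9 - O$
$\left(437097 + F{\left(-188 - -16,376 \right)}\right) \left(-409818 - 26376\right) = \left(437097 - 385\right) \left(-409818 - 26376\right) = \left(437097 - 385\right) \left(-436194\right) = 436712 \left(-436194\right) = -190491154128$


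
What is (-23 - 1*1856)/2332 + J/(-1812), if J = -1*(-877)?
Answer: -681239/528198 ≈ -1.2897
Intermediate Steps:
J = 877
(-23 - 1*1856)/2332 + J/(-1812) = (-23 - 1*1856)/2332 + 877/(-1812) = (-23 - 1856)*(1/2332) + 877*(-1/1812) = -1879*1/2332 - 877/1812 = -1879/2332 - 877/1812 = -681239/528198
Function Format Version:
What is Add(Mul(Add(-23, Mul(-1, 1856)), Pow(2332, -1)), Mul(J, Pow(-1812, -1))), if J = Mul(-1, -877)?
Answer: Rational(-681239, 528198) ≈ -1.2897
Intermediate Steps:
J = 877
Add(Mul(Add(-23, Mul(-1, 1856)), Pow(2332, -1)), Mul(J, Pow(-1812, -1))) = Add(Mul(Add(-23, Mul(-1, 1856)), Pow(2332, -1)), Mul(877, Pow(-1812, -1))) = Add(Mul(Add(-23, -1856), Rational(1, 2332)), Mul(877, Rational(-1, 1812))) = Add(Mul(-1879, Rational(1, 2332)), Rational(-877, 1812)) = Add(Rational(-1879, 2332), Rational(-877, 1812)) = Rational(-681239, 528198)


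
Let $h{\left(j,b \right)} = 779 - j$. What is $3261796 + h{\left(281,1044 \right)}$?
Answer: $3262294$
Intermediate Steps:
$3261796 + h{\left(281,1044 \right)} = 3261796 + \left(779 - 281\right) = 3261796 + 498 = 3262294$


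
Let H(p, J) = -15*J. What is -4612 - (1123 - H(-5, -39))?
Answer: -5150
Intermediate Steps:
-4612 - (1123 - H(-5, -39)) = -4612 - (1123 - (-15)*(-39)) = -4612 - (1123 - 1*585) = -4612 - (1123 - 585) = -4612 - 1*538 = -4612 - 538 = -5150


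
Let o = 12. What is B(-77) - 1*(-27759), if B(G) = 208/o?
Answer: 83329/3 ≈ 27776.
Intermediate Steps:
B(G) = 52/3 (B(G) = 208/12 = 208*(1/12) = 52/3)
B(-77) - 1*(-27759) = 52/3 - 1*(-27759) = 52/3 + 27759 = 83329/3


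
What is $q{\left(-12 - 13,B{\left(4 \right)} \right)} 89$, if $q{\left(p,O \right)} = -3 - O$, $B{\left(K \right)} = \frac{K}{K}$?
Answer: $-356$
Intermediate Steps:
$B{\left(K \right)} = 1$
$q{\left(-12 - 13,B{\left(4 \right)} \right)} 89 = \left(-3 - 1\right) 89 = \left(-4\right) 89 = -356$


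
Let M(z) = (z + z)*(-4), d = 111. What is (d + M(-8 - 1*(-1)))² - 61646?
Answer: -33757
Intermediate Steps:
M(z) = -8*z (M(z) = (2*z)*(-4) = -8*z)
(d + M(-8 - 1*(-1)))² - 61646 = (111 - 8*(-8 - 1*(-1)))² - 61646 = (111 - 8*(-8 + 1))² - 61646 = (111 - 8*(-7))² - 61646 = (111 + 56)² - 61646 = 167² - 61646 = 27889 - 61646 = -33757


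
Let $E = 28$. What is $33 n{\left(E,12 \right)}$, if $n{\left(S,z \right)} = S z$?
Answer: $11088$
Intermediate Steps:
$33 n{\left(E,12 \right)} = 33 \cdot 28 \cdot 12 = 33 \cdot 336 = 11088$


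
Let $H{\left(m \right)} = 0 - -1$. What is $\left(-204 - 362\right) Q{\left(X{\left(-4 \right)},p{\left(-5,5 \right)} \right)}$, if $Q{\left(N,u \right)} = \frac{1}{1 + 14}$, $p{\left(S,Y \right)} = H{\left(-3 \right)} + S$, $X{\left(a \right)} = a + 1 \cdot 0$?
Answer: $- \frac{566}{15} \approx -37.733$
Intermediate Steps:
$H{\left(m \right)} = 1$ ($H{\left(m \right)} = 0 + 1 = 1$)
$X{\left(a \right)} = a$ ($X{\left(a \right)} = a + 0 = a$)
$p{\left(S,Y \right)} = 1 + S$
$Q{\left(N,u \right)} = \frac{1}{15}$
$\left(-204 - 362\right) Q{\left(X{\left(-4 \right)},p{\left(-5,5 \right)} \right)} = \left(-204 - 362\right) \frac{1}{15} = \left(-566\right) \frac{1}{15} = - \frac{566}{15}$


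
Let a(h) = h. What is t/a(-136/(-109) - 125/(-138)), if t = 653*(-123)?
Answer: -1208158398/32393 ≈ -37297.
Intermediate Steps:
t = -80319
t/a(-136/(-109) - 125/(-138)) = -80319/(-136/(-109) - 125/(-138)) = -80319/(-136*(-1/109) - 125*(-1/138)) = -80319/(136/109 + 125/138) = -80319/32393/15042 = -80319*15042/32393 = -1208158398/32393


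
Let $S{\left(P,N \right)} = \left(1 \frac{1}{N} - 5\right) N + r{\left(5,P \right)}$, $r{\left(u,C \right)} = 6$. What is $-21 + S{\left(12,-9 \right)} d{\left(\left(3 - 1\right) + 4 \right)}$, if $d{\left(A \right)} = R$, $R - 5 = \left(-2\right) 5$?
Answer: $-281$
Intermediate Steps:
$S{\left(P,N \right)} = 6 + N \left(-5 + \frac{1}{N}\right)$ ($S{\left(P,N \right)} = \left(1 \frac{1}{N} - 5\right) N + 6 = \left(\frac{1}{N} - 5\right) N + 6 = \left(-5 + \frac{1}{N}\right) N + 6 = N \left(-5 + \frac{1}{N}\right) + 6 = 6 + N \left(-5 + \frac{1}{N}\right)$)
$R = -5$ ($R = 5 - 10 = -5$)
$d{\left(A \right)} = -5$
$-21 + S{\left(12,-9 \right)} d{\left(\left(3 - 1\right) + 4 \right)} = -21 + \left(7 - -45\right) \left(-5\right) = -21 + \left(7 + 45\right) \left(-5\right) = -21 + 52 \left(-5\right) = -21 - 260 = -281$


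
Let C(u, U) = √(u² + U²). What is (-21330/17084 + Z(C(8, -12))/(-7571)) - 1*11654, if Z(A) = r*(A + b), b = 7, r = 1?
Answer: -753762255737/64671482 - 4*√13/7571 ≈ -11655.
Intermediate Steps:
C(u, U) = √(U² + u²)
Z(A) = 7 + A (Z(A) = 1*(A + 7) = 1*(7 + A) = 7 + A)
(-21330/17084 + Z(C(8, -12))/(-7571)) - 1*11654 = (-21330/17084 + (7 + √((-12)² + 8²))/(-7571)) - 1*11654 = (-21330*1/17084 + (7 + √(144 + 64))*(-1/7571)) - 11654 = (-10665/8542 + (7 + √208)*(-1/7571)) - 11654 = (-10665/8542 + (7 + 4*√13)*(-1/7571)) - 11654 = (-10665/8542 + (-7/7571 - 4*√13/7571)) - 11654 = (-80804509/64671482 - 4*√13/7571) - 11654 = -753762255737/64671482 - 4*√13/7571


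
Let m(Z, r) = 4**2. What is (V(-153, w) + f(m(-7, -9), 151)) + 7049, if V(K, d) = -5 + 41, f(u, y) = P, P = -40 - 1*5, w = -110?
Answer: 7040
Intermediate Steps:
m(Z, r) = 16
P = -45 (P = -40 - 5 = -45)
f(u, y) = -45
V(K, d) = 36
(V(-153, w) + f(m(-7, -9), 151)) + 7049 = (36 - 45) + 7049 = -9 + 7049 = 7040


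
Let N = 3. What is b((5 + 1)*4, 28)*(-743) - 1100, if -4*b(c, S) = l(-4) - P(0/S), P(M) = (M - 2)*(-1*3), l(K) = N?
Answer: -6629/4 ≈ -1657.3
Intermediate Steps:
l(K) = 3
P(M) = 6 - 3*M (P(M) = (-2 + M)*(-3) = 6 - 3*M)
b(c, S) = 3/4 (b(c, S) = -(3 - (6 - 0/S))/4 = -(3 - (6 - 3*0))/4 = -(3 - (6 + 0))/4 = -(3 - 1*6)/4 = -(3 - 6)/4 = -1/4*(-3) = 3/4)
b((5 + 1)*4, 28)*(-743) - 1100 = (3/4)*(-743) - 1100 = -2229/4 - 1100 = -6629/4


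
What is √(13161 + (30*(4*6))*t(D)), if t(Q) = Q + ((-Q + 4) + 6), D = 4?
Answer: √20361 ≈ 142.69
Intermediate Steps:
t(Q) = 10 (t(Q) = Q + ((4 - Q) + 6) = Q + (10 - Q) = 10)
√(13161 + (30*(4*6))*t(D)) = √(13161 + (30*(4*6))*10) = √(13161 + (30*24)*10) = √(13161 + 720*10) = √(13161 + 7200) = √20361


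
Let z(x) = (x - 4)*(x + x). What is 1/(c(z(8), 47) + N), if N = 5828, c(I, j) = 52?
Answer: 1/5880 ≈ 0.00017007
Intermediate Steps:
z(x) = 2*x*(-4 + x) (z(x) = (-4 + x)*(2*x) = 2*x*(-4 + x))
1/(c(z(8), 47) + N) = 1/(52 + 5828) = 1/5880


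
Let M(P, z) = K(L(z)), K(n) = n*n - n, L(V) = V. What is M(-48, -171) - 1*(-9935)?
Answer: 39347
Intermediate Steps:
K(n) = n**2 - n
M(P, z) = z*(-1 + z)
M(-48, -171) - 1*(-9935) = -171*(-1 - 171) - 1*(-9935) = -171*(-172) + 9935 = 29412 + 9935 = 39347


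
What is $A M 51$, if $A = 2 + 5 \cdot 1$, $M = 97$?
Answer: $34629$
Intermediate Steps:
$A = 7$ ($A = 2 + 5 = 7$)
$A M 51 = 7 \cdot 97 \cdot 51 = 679 \cdot 51 = 34629$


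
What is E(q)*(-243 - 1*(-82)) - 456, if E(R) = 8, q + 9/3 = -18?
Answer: -1744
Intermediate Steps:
q = -21 (q = -3 - 18 = -21)
E(q)*(-243 - 1*(-82)) - 456 = 8*(-243 - 1*(-82)) - 456 = 8*(-243 + 82) - 456 = 8*(-161) - 456 = -1288 - 456 = -1744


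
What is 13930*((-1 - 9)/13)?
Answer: -139300/13 ≈ -10715.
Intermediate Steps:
13930*((-1 - 9)/13) = 13930*(-10*1/13) = 13930*(-10/13) = -139300/13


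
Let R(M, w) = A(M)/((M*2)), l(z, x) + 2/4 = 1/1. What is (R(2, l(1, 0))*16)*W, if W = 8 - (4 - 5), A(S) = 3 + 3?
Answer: 216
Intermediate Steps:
A(S) = 6
l(z, x) = 1/2 (l(z, x) = -1/2 + 1/1 = -1/2 + 1 = 1/2)
R(M, w) = 3/M (R(M, w) = 6/((M*2)) = 6/((2*M)) = 6*(1/(2*M)) = 3/M)
W = 9 (W = 8 - 1*(-1) = 8 + 1 = 9)
(R(2, l(1, 0))*16)*W = ((3/2)*16)*9 = 24*9 = 216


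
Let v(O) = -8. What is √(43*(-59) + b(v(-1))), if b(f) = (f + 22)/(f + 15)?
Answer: 13*I*√15 ≈ 50.349*I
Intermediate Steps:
b(f) = (22 + f)/(15 + f)
√(43*(-59) + b(v(-1))) = √(43*(-59) + (22 - 8)/(15 - 8)) = √(-2537 + 14/7) = √(-2537 + (⅐)*14) = √(-2537 + 2) = √(-2535) = 13*I*√15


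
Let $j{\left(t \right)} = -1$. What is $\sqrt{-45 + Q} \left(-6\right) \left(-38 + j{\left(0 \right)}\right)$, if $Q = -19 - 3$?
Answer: $234 i \sqrt{67} \approx 1915.4 i$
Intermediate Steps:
$Q = -22$
$\sqrt{-45 + Q} \left(-6\right) \left(-38 + j{\left(0 \right)}\right) = \sqrt{-45 - 22} \left(-6\right) \left(-38 - 1\right) = \sqrt{-67} \left(-6\right) \left(-39\right) = i \sqrt{67} \left(-6\right) \left(-39\right) = - 6 i \sqrt{67} \left(-39\right) = 234 i \sqrt{67}$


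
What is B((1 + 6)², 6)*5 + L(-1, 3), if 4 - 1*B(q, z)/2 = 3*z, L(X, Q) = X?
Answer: -141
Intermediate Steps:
B(q, z) = 8 - 6*z
B((1 + 6)², 6)*5 + L(-1, 3) = (8 - 6*6)*5 - 1 = (8 - 36)*5 - 1 = -28*5 - 1 = -140 - 1 = -141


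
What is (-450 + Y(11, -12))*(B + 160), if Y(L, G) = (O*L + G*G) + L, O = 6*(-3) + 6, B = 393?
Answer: -236131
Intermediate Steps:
O = -12 (O = -18 + 6 = -12)
Y(L, G) = G**2 - 11*L (Y(L, G) = (-12*L + G*G) + L = (-12*L + G**2) + L = (G**2 - 12*L) + L = G**2 - 11*L)
(-450 + Y(11, -12))*(B + 160) = (-450 + ((-12)**2 - 11*11))*(393 + 160) = (-450 + (144 - 121))*553 = (-450 + 23)*553 = -427*553 = -236131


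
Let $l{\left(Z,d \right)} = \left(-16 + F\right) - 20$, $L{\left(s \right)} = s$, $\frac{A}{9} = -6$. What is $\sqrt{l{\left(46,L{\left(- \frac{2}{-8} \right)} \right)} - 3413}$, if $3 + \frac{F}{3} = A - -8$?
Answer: $2 i \sqrt{899} \approx 59.967 i$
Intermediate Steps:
$A = -54$ ($A = 9 \left(-6\right) = -54$)
$F = -147$ ($F = -9 + 3 \left(-54 - -8\right) = -9 + 3 \left(-54 + 8\right) = -9 + 3 \left(-46\right) = -9 - 138 = -147$)
$l{\left(Z,d \right)} = -183$ ($l{\left(Z,d \right)} = \left(-16 - 147\right) - 20 = -163 - 20 = -183$)
$\sqrt{l{\left(46,L{\left(- \frac{2}{-8} \right)} \right)} - 3413} = \sqrt{-183 - 3413} = \sqrt{-3596} = 2 i \sqrt{899}$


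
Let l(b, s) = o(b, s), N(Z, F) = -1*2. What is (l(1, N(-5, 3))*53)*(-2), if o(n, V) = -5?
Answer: 530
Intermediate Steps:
N(Z, F) = -2
l(b, s) = -5
(l(1, N(-5, 3))*53)*(-2) = -5*53*(-2) = -265*(-2) = 530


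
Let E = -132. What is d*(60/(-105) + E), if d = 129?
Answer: -119712/7 ≈ -17102.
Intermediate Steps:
d*(60/(-105) + E) = 129*(60/(-105) - 132) = 129*(60*(-1/105) - 132) = 129*(-4/7 - 132) = 129*(-928/7) = -119712/7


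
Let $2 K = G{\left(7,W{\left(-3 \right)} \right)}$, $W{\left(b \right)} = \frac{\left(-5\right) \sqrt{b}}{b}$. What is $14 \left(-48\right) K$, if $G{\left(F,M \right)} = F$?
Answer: $-2352$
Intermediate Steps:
$W{\left(b \right)} = - \frac{5}{\sqrt{b}}$
$K = \frac{7}{2}$ ($K = \frac{1}{2} \cdot 7 = \frac{7}{2} \approx 3.5$)
$14 \left(-48\right) K = 14 \left(-48\right) \frac{7}{2} = \left(-672\right) \frac{7}{2} = -2352$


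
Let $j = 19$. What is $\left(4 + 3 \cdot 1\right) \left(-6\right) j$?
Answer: $-798$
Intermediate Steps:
$\left(4 + 3 \cdot 1\right) \left(-6\right) j = \left(4 + 3 \cdot 1\right) \left(-6\right) 19 = \left(4 + 3\right) \left(-6\right) 19 = 7 \left(-6\right) 19 = \left(-42\right) 19 = -798$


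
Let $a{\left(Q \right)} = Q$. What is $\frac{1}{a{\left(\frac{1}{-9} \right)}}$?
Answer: $-9$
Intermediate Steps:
$\frac{1}{a{\left(\frac{1}{-9} \right)}} = \frac{1}{\frac{1}{-9}} = \frac{1}{- \frac{1}{9}} = -9$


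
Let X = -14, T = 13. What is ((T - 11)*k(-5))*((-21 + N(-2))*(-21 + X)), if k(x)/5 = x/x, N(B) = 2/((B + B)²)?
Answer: 29225/4 ≈ 7306.3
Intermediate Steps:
N(B) = 1/(2*B²) (N(B) = 2/((2*B)²) = 2/((4*B²)) = 2*(1/(4*B²)) = 1/(2*B²))
k(x) = 5 (k(x) = 5*(x/x) = 5*1 = 5)
((T - 11)*k(-5))*((-21 + N(-2))*(-21 + X)) = ((13 - 11)*5)*((-21 + (½)/(-2)²)*(-21 - 14)) = (2*5)*((-21 + (½)*(¼))*(-35)) = 10*((-21 + ⅛)*(-35)) = 10*(-167/8*(-35)) = 10*(5845/8) = 29225/4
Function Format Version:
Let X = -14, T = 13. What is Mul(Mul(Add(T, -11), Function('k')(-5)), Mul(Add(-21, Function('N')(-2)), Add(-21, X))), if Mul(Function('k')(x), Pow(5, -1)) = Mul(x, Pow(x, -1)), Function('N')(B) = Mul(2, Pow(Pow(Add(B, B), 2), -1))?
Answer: Rational(29225, 4) ≈ 7306.3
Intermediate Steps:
Function('N')(B) = Mul(Rational(1, 2), Pow(B, -2)) (Function('N')(B) = Mul(2, Pow(Pow(Mul(2, B), 2), -1)) = Mul(2, Pow(Mul(4, Pow(B, 2)), -1)) = Mul(2, Mul(Rational(1, 4), Pow(B, -2))) = Mul(Rational(1, 2), Pow(B, -2)))
Function('k')(x) = 5 (Function('k')(x) = Mul(5, Mul(x, Pow(x, -1))) = Mul(5, 1) = 5)
Mul(Mul(Add(T, -11), Function('k')(-5)), Mul(Add(-21, Function('N')(-2)), Add(-21, X))) = Mul(Mul(Add(13, -11), 5), Mul(Add(-21, Mul(Rational(1, 2), Pow(-2, -2))), Add(-21, -14))) = Mul(Mul(2, 5), Mul(Add(-21, Mul(Rational(1, 2), Rational(1, 4))), -35)) = Mul(10, Mul(Add(-21, Rational(1, 8)), -35)) = Mul(10, Mul(Rational(-167, 8), -35)) = Mul(10, Rational(5845, 8)) = Rational(29225, 4)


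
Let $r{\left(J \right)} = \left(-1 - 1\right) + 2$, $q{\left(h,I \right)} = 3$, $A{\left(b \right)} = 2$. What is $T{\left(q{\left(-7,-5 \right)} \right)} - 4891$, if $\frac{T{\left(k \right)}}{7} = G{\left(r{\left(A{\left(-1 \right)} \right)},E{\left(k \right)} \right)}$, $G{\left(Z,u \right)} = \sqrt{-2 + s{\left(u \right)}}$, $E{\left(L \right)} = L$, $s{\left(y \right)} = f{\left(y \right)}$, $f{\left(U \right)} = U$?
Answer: $-4884$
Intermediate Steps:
$s{\left(y \right)} = y$
$r{\left(J \right)} = 0$ ($r{\left(J \right)} = -2 + 2 = 0$)
$G{\left(Z,u \right)} = \sqrt{-2 + u}$
$T{\left(k \right)} = 7 \sqrt{-2 + k}$
$T{\left(q{\left(-7,-5 \right)} \right)} - 4891 = 7 \sqrt{-2 + 3} - 4891 = 7 \sqrt{1} - 4891 = 7 \cdot 1 - 4891 = 7 - 4891 = -4884$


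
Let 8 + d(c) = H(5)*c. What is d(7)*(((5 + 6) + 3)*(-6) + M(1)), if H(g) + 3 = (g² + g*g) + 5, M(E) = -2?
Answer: -30616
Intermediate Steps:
H(g) = 2 + 2*g² (H(g) = -3 + ((g² + g*g) + 5) = -3 + ((g² + g²) + 5) = -3 + (2*g² + 5) = -3 + (5 + 2*g²) = 2 + 2*g²)
d(c) = -8 + 52*c (d(c) = -8 + (2 + 2*5²)*c = -8 + (2 + 2*25)*c = -8 + (2 + 50)*c = -8 + 52*c)
d(7)*(((5 + 6) + 3)*(-6) + M(1)) = (-8 + 52*7)*(((5 + 6) + 3)*(-6) - 2) = (-8 + 364)*((11 + 3)*(-6) - 2) = 356*(14*(-6) - 2) = 356*(-84 - 2) = 356*(-86) = -30616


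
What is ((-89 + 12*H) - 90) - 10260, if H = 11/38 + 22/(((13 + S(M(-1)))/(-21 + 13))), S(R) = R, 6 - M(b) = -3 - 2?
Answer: -199947/19 ≈ -10524.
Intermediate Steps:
M(b) = 11 (M(b) = 6 - (-3 - 2) = 6 - 1*(-5) = 6 + 5 = 11)
H = -803/114 (H = 11/38 + 22/(((13 + 11)/(-21 + 13))) = 11*(1/38) + 22/((24/(-8))) = 11/38 + 22/((24*(-⅛))) = 11/38 + 22/(-3) = 11/38 + 22*(-⅓) = 11/38 - 22/3 = -803/114 ≈ -7.0439)
((-89 + 12*H) - 90) - 10260 = ((-89 + 12*(-803/114)) - 90) - 10260 = ((-89 - 1606/19) - 90) - 10260 = (-3297/19 - 90) - 10260 = -5007/19 - 10260 = -199947/19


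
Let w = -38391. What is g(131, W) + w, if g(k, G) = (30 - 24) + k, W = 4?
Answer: -38254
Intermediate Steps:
g(k, G) = 6 + k
g(131, W) + w = (6 + 131) - 38391 = 137 - 38391 = -38254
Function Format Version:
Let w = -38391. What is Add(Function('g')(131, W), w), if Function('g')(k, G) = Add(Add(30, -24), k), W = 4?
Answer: -38254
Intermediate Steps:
Function('g')(k, G) = Add(6, k)
Add(Function('g')(131, W), w) = Add(Add(6, 131), -38391) = Add(137, -38391) = -38254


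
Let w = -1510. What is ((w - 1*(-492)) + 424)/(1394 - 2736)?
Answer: 27/61 ≈ 0.44262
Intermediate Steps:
((w - 1*(-492)) + 424)/(1394 - 2736) = ((-1510 - 1*(-492)) + 424)/(1394 - 2736) = ((-1510 + 492) + 424)/(-1342) = (-1018 + 424)*(-1/1342) = -594*(-1/1342) = 27/61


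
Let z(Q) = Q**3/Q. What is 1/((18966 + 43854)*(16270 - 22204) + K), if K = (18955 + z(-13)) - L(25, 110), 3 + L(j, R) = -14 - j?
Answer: -1/372754714 ≈ -2.6827e-9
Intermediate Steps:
z(Q) = Q**2
L(j, R) = -17 - j (L(j, R) = -3 + (-14 - j) = -17 - j)
K = 19166 (K = (18955 + (-13)**2) - (-17 - 1*25) = (18955 + 169) - (-17 - 25) = 19124 - 1*(-42) = 19124 + 42 = 19166)
1/((18966 + 43854)*(16270 - 22204) + K) = 1/((18966 + 43854)*(16270 - 22204) + 19166) = 1/(62820*(-5934) + 19166) = 1/(-372773880 + 19166) = 1/(-372754714) = -1/372754714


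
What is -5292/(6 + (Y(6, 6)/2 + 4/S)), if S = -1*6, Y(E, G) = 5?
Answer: -31752/47 ≈ -675.57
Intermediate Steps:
S = -6
-5292/(6 + (Y(6, 6)/2 + 4/S)) = -5292/(6 + (5/2 + 4/(-6))) = -5292/(6 + (5*(½) + 4*(-⅙))) = -5292/(6 + (5/2 - ⅔)) = -5292/(6 + 11/6) = -5292/(47/6) = (6/47)*(-5292) = -31752/47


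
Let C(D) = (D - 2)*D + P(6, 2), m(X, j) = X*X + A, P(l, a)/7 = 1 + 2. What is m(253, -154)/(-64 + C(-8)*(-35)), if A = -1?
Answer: -64008/3599 ≈ -17.785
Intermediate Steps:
P(l, a) = 21 (P(l, a) = 7*(1 + 2) = 7*3 = 21)
m(X, j) = -1 + X² (m(X, j) = X*X - 1 = X² - 1 = -1 + X²)
C(D) = 21 + D*(-2 + D) (C(D) = (D - 2)*D + 21 = (-2 + D)*D + 21 = D*(-2 + D) + 21 = 21 + D*(-2 + D))
m(253, -154)/(-64 + C(-8)*(-35)) = (-1 + 253²)/(-64 + (21 + (-8)² - 2*(-8))*(-35)) = (-1 + 64009)/(-64 + (21 + 64 + 16)*(-35)) = 64008/(-64 + 101*(-35)) = 64008/(-64 - 3535) = 64008/(-3599) = 64008*(-1/3599) = -64008/3599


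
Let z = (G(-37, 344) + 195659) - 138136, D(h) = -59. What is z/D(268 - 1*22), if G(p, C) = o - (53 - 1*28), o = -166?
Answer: -57332/59 ≈ -971.73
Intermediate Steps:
G(p, C) = -191 (G(p, C) = -166 - (53 - 1*28) = -166 - (53 - 28) = -166 - 1*25 = -166 - 25 = -191)
z = 57332 (z = (-191 + 195659) - 138136 = 195468 - 138136 = 57332)
z/D(268 - 1*22) = 57332/(-59) = 57332*(-1/59) = -57332/59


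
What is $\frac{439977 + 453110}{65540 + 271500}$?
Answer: $\frac{893087}{337040} \approx 2.6498$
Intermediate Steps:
$\frac{439977 + 453110}{65540 + 271500} = \frac{893087}{337040}$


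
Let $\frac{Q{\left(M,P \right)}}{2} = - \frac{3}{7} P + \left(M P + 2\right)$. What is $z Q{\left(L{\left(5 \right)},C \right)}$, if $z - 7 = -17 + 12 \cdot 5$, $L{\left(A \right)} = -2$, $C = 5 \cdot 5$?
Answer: $- \frac{41100}{7} \approx -5871.4$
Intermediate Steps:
$C = 25$
$Q{\left(M,P \right)} = 4 - \frac{6 P}{7} + 2 M P$ ($Q{\left(M,P \right)} = 2 \left(- \frac{3}{7} P + \left(M P + 2\right)\right) = 2 \left(\left(-3\right) \frac{1}{7} P + \left(2 + M P\right)\right) = 2 \left(- \frac{3 P}{7} + \left(2 + M P\right)\right) = 2 \left(2 - \frac{3 P}{7} + M P\right) = 4 - \frac{6 P}{7} + 2 M P$)
$z = 50$ ($z = 7 + \left(-17 + 12 \cdot 5\right) = 7 + \left(-17 + 60\right) = 7 + 43 = 50$)
$z Q{\left(L{\left(5 \right)},C \right)} = 50 \left(4 - \frac{150}{7} + 2 \left(-2\right) 25\right) = 50 \left(4 - \frac{150}{7} - 100\right) = 50 \left(- \frac{822}{7}\right) = - \frac{41100}{7}$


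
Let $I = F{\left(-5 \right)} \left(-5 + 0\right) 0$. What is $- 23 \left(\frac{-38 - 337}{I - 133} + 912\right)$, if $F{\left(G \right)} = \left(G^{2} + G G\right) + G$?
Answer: $- \frac{2798433}{133} \approx -21041.0$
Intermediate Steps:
$F{\left(G \right)} = G + 2 G^{2}$ ($F{\left(G \right)} = \left(G^{2} + G^{2}\right) + G = 2 G^{2} + G = G + 2 G^{2}$)
$I = 0$ ($I = - 5 \left(1 + 2 \left(-5\right)\right) \left(-5 + 0\right) 0 = - 5 \left(1 - 10\right) \left(\left(-5\right) 0\right) = \left(-5\right) \left(-9\right) 0 = 45 \cdot 0 = 0$)
$- 23 \left(\frac{-38 - 337}{I - 133} + 912\right) = - 23 \left(\frac{-38 - 337}{0 - 133} + 912\right) = - 23 \left(- \frac{375}{-133} + 912\right) = - 23 \left(\left(-375\right) \left(- \frac{1}{133}\right) + 912\right) = - 23 \left(\frac{375}{133} + 912\right) = \left(-23\right) \frac{121671}{133} = - \frac{2798433}{133}$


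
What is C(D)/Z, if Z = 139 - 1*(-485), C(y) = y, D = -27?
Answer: -9/208 ≈ -0.043269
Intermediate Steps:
Z = 624 (Z = 139 + 485 = 624)
C(D)/Z = -27/624 = -27*1/624 = -9/208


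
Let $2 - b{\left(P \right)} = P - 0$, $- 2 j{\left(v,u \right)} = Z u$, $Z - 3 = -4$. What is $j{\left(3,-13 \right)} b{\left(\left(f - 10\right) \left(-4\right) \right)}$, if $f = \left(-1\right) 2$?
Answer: $299$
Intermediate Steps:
$Z = -1$ ($Z = 3 - 4 = -1$)
$f = -2$
$j{\left(v,u \right)} = \frac{u}{2}$ ($j{\left(v,u \right)} = - \frac{\left(-1\right) u}{2} = \frac{u}{2}$)
$b{\left(P \right)} = 2 - P$ ($b{\left(P \right)} = 2 - \left(P - 0\right) = 2 - \left(P + 0\right) = 2 - P$)
$j{\left(3,-13 \right)} b{\left(\left(f - 10\right) \left(-4\right) \right)} = \frac{1}{2} \left(-13\right) \left(2 - \left(-2 - 10\right) \left(-4\right)\right) = - \frac{13 \left(2 - \left(-2 - 10\right) \left(-4\right)\right)}{2} = - \frac{13 \left(2 - \left(-12\right) \left(-4\right)\right)}{2} = - \frac{13 \left(2 - 48\right)}{2} = \left(- \frac{13}{2}\right) \left(-46\right) = 299$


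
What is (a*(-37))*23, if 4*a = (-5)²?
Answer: -21275/4 ≈ -5318.8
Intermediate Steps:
a = 25/4 (a = (¼)*(-5)² = (¼)*25 = 25/4 ≈ 6.2500)
(a*(-37))*23 = ((25/4)*(-37))*23 = -925/4*23 = -21275/4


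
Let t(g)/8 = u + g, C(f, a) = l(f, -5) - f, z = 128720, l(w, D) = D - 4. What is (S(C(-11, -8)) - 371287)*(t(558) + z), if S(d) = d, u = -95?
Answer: -49167044840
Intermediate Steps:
l(w, D) = -4 + D
C(f, a) = -9 - f (C(f, a) = (-4 - 5) - f = -9 - f)
t(g) = -760 + 8*g (t(g) = 8*(-95 + g) = -760 + 8*g)
(S(C(-11, -8)) - 371287)*(t(558) + z) = ((-9 - 1*(-11)) - 371287)*((-760 + 8*558) + 128720) = ((-9 + 11) - 371287)*((-760 + 4464) + 128720) = (2 - 371287)*(3704 + 128720) = -371285*132424 = -49167044840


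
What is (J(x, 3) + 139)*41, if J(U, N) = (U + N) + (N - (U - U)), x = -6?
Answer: 5699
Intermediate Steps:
J(U, N) = U + 2*N (J(U, N) = (N + U) + (N - 1*0) = (N + U) + (N + 0) = (N + U) + N = U + 2*N)
(J(x, 3) + 139)*41 = ((-6 + 2*3) + 139)*41 = ((-6 + 6) + 139)*41 = (0 + 139)*41 = 139*41 = 5699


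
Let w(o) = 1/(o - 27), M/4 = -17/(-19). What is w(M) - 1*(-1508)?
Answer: 671041/445 ≈ 1508.0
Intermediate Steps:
M = 68/19 (M = 4*(-17/(-19)) = 4*(-17*(-1/19)) = 4*(17/19) = 68/19 ≈ 3.5789)
w(o) = 1/(-27 + o)
w(M) - 1*(-1508) = 1/(-27 + 68/19) - 1*(-1508) = 1/(-445/19) + 1508 = -19/445 + 1508 = 671041/445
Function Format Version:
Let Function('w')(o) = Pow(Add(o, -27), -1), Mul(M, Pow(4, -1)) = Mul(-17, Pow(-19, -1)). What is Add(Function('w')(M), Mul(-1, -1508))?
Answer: Rational(671041, 445) ≈ 1508.0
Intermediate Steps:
M = Rational(68, 19) (M = Mul(4, Mul(-17, Pow(-19, -1))) = Mul(4, Mul(-17, Rational(-1, 19))) = Mul(4, Rational(17, 19)) = Rational(68, 19) ≈ 3.5789)
Function('w')(o) = Pow(Add(-27, o), -1)
Add(Function('w')(M), Mul(-1, -1508)) = Add(Pow(Add(-27, Rational(68, 19)), -1), Mul(-1, -1508)) = Add(Pow(Rational(-445, 19), -1), 1508) = Add(Rational(-19, 445), 1508) = Rational(671041, 445)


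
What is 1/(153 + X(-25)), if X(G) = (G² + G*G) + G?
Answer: 1/1378 ≈ 0.00072569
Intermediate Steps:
X(G) = G + 2*G² (X(G) = (G² + G²) + G = 2*G² + G = G + 2*G²)
1/(153 + X(-25)) = 1/(153 - 25*(1 + 2*(-25))) = 1/(153 - 25*(1 - 50)) = 1/(153 - 25*(-49)) = 1/(153 + 1225) = 1/1378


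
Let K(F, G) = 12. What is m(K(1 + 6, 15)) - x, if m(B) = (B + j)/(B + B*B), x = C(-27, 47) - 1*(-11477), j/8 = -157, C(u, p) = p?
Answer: -449747/39 ≈ -11532.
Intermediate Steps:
j = -1256 (j = 8*(-157) = -1256)
x = 11524 (x = 47 - 1*(-11477) = 47 + 11477 = 11524)
m(B) = (-1256 + B)/(B + B²) (m(B) = (B - 1256)/(B + B*B) = (-1256 + B)/(B + B²))
m(K(1 + 6, 15)) - x = (-1256 + 12)/(12*(1 + 12)) - 1*11524 = (1/12)*(-1244)/13 - 11524 = (1/12)*(1/13)*(-1244) - 11524 = -311/39 - 11524 = -449747/39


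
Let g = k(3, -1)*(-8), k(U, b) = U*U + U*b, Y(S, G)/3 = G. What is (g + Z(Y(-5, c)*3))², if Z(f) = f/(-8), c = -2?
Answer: 33489/16 ≈ 2093.1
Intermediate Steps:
Y(S, G) = 3*G
k(U, b) = U² + U*b
Z(f) = -f/8 (Z(f) = f*(-⅛) = -f/8)
g = -48 (g = (3*(3 - 1))*(-8) = (3*2)*(-8) = 6*(-8) = -48)
(g + Z(Y(-5, c)*3))² = (-48 - 3*(-2)*3/8)² = (-48 - (-3)*3/4)² = (-48 - ⅛*(-18))² = (-48 + 9/4)² = (-183/4)² = 33489/16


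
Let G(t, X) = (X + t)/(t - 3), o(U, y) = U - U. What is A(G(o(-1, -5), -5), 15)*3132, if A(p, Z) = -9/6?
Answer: -4698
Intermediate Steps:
o(U, y) = 0
G(t, X) = (X + t)/(-3 + t)
A(p, Z) = -3/2 (A(p, Z) = -9*⅙ = -3/2)
A(G(o(-1, -5), -5), 15)*3132 = -3/2*3132 = -4698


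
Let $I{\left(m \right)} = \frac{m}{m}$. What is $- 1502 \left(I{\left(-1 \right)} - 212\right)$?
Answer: $316922$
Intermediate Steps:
$I{\left(m \right)} = 1$
$- 1502 \left(I{\left(-1 \right)} - 212\right) = - 1502 \left(1 - 212\right) = \left(-1502\right) \left(-211\right) = 316922$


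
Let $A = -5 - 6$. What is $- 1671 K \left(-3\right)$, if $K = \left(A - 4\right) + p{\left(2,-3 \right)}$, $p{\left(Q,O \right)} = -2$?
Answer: $-85221$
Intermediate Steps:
$A = -11$ ($A = -5 - 6 = -11$)
$K = -17$ ($K = \left(-11 - 4\right) - 2 = -15 - 2 = -17$)
$- 1671 K \left(-3\right) = - 1671 \left(\left(-17\right) \left(-3\right)\right) = \left(-1671\right) 51 = -85221$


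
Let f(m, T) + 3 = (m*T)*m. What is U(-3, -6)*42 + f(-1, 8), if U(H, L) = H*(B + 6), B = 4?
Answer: -1255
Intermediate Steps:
f(m, T) = -3 + T*m² (f(m, T) = -3 + (m*T)*m = -3 + (T*m)*m = -3 + T*m²)
U(H, L) = 10*H (U(H, L) = H*(4 + 6) = H*10 = 10*H)
U(-3, -6)*42 + f(-1, 8) = (10*(-3))*42 + (-3 + 8*(-1)²) = -30*42 + (-3 + 8*1) = -1260 + (-3 + 8) = -1260 + 5 = -1255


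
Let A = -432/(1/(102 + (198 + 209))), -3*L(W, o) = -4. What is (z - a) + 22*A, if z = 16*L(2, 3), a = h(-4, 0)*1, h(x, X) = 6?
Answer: -14512562/3 ≈ -4.8375e+6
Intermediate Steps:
L(W, o) = 4/3 (L(W, o) = -⅓*(-4) = 4/3)
a = 6 (a = 6*1 = 6)
z = 64/3 (z = 16*(4/3) = 64/3 ≈ 21.333)
A = -219888 (A = -432/(1/(102 + 407)) = -432/(1/509) = -432/1/509 = -432*509 = -219888)
(z - a) + 22*A = (64/3 - 1*6) + 22*(-219888) = (64/3 - 6) - 4837536 = 46/3 - 4837536 = -14512562/3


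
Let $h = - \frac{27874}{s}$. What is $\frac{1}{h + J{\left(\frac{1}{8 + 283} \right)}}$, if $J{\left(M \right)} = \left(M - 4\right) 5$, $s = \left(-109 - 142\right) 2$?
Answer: $\frac{73041}{2596102} \approx 0.028135$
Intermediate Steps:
$s = -502$ ($s = \left(-251\right) 2 = -502$)
$J{\left(M \right)} = -20 + 5 M$ ($J{\left(M \right)} = \left(-4 + M\right) 5 = -20 + 5 M$)
$h = \frac{13937}{251}$ ($h = - \frac{27874}{-502} = \left(-27874\right) \left(- \frac{1}{502}\right) = \frac{13937}{251} \approx 55.526$)
$\frac{1}{h + J{\left(\frac{1}{8 + 283} \right)}} = \frac{1}{\frac{13937}{251} - \left(20 - \frac{5}{8 + 283}\right)} = \frac{1}{\frac{13937}{251} - \left(20 - \frac{5}{291}\right)} = \frac{1}{\frac{13937}{251} + \left(-20 + 5 \cdot \frac{1}{291}\right)} = \frac{1}{\frac{13937}{251} + \left(-20 + \frac{5}{291}\right)} = \frac{1}{\frac{13937}{251} - \frac{5815}{291}} = \frac{1}{\frac{2596102}{73041}} = \frac{73041}{2596102}$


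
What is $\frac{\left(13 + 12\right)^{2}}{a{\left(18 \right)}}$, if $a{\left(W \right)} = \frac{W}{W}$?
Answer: $625$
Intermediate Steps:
$a{\left(W \right)} = 1$
$\frac{\left(13 + 12\right)^{2}}{a{\left(18 \right)}} = \frac{\left(13 + 12\right)^{2}}{1} = 25^{2} \cdot 1 = 625 \cdot 1 = 625$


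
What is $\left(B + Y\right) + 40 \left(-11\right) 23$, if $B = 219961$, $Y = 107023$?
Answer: $316864$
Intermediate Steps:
$\left(B + Y\right) + 40 \left(-11\right) 23 = \left(219961 + 107023\right) + 40 \left(-11\right) 23 = 326984 - 10120 = 316864$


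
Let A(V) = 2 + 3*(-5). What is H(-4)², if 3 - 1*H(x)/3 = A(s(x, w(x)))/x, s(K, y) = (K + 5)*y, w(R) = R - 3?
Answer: 9/16 ≈ 0.56250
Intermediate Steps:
w(R) = -3 + R
s(K, y) = y*(5 + K) (s(K, y) = (5 + K)*y = y*(5 + K))
A(V) = -13 (A(V) = 2 - 15 = -13)
H(x) = 9 + 39/x (H(x) = 9 - (-39)/x = 9 + 39/x)
H(-4)² = (9 + 39/(-4))² = (9 + 39*(-¼))² = (9 - 39/4)² = (-¾)² = 9/16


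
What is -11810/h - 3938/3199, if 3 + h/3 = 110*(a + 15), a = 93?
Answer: -178095068/113983569 ≈ -1.5625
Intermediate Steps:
h = 35631 (h = -9 + 3*(110*(93 + 15)) = -9 + 3*(110*108) = -9 + 3*11880 = -9 + 35640 = 35631)
-11810/h - 3938/3199 = -11810/35631 - 3938/3199 = -178095068/113983569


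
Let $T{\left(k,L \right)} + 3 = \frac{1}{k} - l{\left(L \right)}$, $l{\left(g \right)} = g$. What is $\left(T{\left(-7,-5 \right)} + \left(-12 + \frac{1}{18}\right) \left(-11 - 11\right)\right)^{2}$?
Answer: $\frac{277955584}{3969} \approx 70032.0$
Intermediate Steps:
$T{\left(k,L \right)} = -3 + \frac{1}{k} - L$ ($T{\left(k,L \right)} = -3 - \left(L - \frac{1}{k}\right) = -3 + \frac{1}{k} - L$)
$\left(T{\left(-7,-5 \right)} + \left(-12 + \frac{1}{18}\right) \left(-11 - 11\right)\right)^{2} = \left(\left(-3 + \frac{1}{-7} - -5\right) + \left(-12 + \frac{1}{18}\right) \left(-11 - 11\right)\right)^{2} = \left(\left(-3 - \frac{1}{7} + 5\right) + \left(-12 + \frac{1}{18}\right) \left(-22\right)\right)^{2} = \left(\frac{13}{7} - - \frac{2365}{9}\right)^{2} = \left(\frac{13}{7} + \frac{2365}{9}\right)^{2} = \left(\frac{16672}{63}\right)^{2} = \frac{277955584}{3969}$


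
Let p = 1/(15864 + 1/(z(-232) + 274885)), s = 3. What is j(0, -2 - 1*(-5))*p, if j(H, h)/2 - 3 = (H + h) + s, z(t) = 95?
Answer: 4949640/4362282721 ≈ 0.0011346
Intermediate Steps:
p = 274980/4362282721 (p = 1/(15864 + 1/(95 + 274885)) = 1/(15864 + 1/274980) = 1/(4362282721/274980) = 274980/4362282721 ≈ 6.3036e-5)
j(H, h) = 12 + 2*H + 2*h (j(H, h) = 6 + 2*((H + h) + 3) = 6 + 2*(3 + H + h) = 6 + (6 + 2*H + 2*h) = 12 + 2*H + 2*h)
j(0, -2 - 1*(-5))*p = (12 + 2*0 + 2*(-2 - 1*(-5)))*(274980/4362282721) = (12 + 0 + 2*(-2 + 5))*(274980/4362282721) = (12 + 0 + 2*3)*(274980/4362282721) = (12 + 0 + 6)*(274980/4362282721) = 18*(274980/4362282721) = 4949640/4362282721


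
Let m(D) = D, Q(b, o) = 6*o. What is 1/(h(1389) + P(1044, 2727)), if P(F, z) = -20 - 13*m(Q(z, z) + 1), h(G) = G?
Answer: -1/211350 ≈ -4.7315e-6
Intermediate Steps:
P(F, z) = -33 - 78*z (P(F, z) = -20 - 13*(6*z + 1) = -20 - 13*(1 + 6*z) = -20 + (-13 - 78*z) = -33 - 78*z)
1/(h(1389) + P(1044, 2727)) = 1/(1389 + (-33 - 78*2727)) = 1/(1389 + (-33 - 212706)) = 1/(1389 - 212739) = 1/(-211350) = -1/211350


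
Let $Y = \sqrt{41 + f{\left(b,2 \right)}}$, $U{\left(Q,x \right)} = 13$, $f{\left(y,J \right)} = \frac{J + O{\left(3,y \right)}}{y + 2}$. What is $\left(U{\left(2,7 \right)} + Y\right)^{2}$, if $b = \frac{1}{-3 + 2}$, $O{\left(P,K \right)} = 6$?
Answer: $400$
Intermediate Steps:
$b = -1$ ($b = \frac{1}{-1} = -1$)
$f{\left(y,J \right)} = \frac{6 + J}{2 + y}$ ($f{\left(y,J \right)} = \frac{J + 6}{y + 2} = \frac{6 + J}{2 + y}$)
$Y = 7$ ($Y = \sqrt{41 + \frac{6 + 2}{2 - 1}} = \sqrt{41 + 1^{-1} \cdot 8} = \sqrt{41 + 1 \cdot 8} = \sqrt{41 + 8} = \sqrt{49} = 7$)
$\left(U{\left(2,7 \right)} + Y\right)^{2} = \left(13 + 7\right)^{2} = 20^{2} = 400$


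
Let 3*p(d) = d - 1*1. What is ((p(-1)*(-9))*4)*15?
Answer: 360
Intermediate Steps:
p(d) = -1/3 + d/3 (p(d) = (d - 1*1)/3 = (d - 1)/3 = (-1 + d)/3 = -1/3 + d/3)
((p(-1)*(-9))*4)*15 = (((-1/3 + (1/3)*(-1))*(-9))*4)*15 = (((-1/3 - 1/3)*(-9))*4)*15 = (-2/3*(-9)*4)*15 = (6*4)*15 = 24*15 = 360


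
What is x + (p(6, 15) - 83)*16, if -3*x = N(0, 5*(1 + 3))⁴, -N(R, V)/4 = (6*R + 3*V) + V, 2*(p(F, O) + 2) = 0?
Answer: -10485764080/3 ≈ -3.4953e+9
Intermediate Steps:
p(F, O) = -2 (p(F, O) = -2 + (½)*0 = -2 + 0 = -2)
N(R, V) = -24*R - 16*V (N(R, V) = -4*((6*R + 3*V) + V) = -4*((3*V + 6*R) + V) = -4*(4*V + 6*R) = -24*R - 16*V)
x = -10485760000/3 (x = -(-24*0 - 80*(1 + 3))⁴/3 = -(0 - 80*4)⁴/3 = -(0 - 16*20)⁴/3 = -(0 - 320)⁴/3 = -⅓*(-320)⁴ = -⅓*10485760000 = -10485760000/3 ≈ -3.4953e+9)
x + (p(6, 15) - 83)*16 = -10485760000/3 + (-2 - 83)*16 = -10485760000/3 - 85*16 = -10485760000/3 - 1360 = -10485764080/3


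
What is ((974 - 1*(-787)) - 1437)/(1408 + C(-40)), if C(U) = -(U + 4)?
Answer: 81/361 ≈ 0.22438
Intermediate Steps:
C(U) = -4 - U (C(U) = -(4 + U) = -4 - U)
((974 - 1*(-787)) - 1437)/(1408 + C(-40)) = ((974 - 1*(-787)) - 1437)/(1408 + (-4 - 1*(-40))) = ((974 + 787) - 1437)/(1408 + (-4 + 40)) = (1761 - 1437)/(1408 + 36) = 324/1444 = 324*(1/1444) = 81/361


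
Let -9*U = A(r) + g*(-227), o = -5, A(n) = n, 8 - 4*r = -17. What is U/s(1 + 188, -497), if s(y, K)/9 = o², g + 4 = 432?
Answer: 129533/2700 ≈ 47.975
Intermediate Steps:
r = 25/4 (r = 2 - ¼*(-17) = 2 + 17/4 = 25/4 ≈ 6.2500)
g = 428 (g = -4 + 432 = 428)
s(y, K) = 225 (s(y, K) = 9*(-5)² = 9*25 = 225)
U = 129533/12 (U = -(25/4 + 428*(-227))/9 = -(25/4 - 97156)/9 = -⅑*(-388599/4) = 129533/12 ≈ 10794.)
U/s(1 + 188, -497) = (129533/12)/225 = (129533/12)*(1/225) = 129533/2700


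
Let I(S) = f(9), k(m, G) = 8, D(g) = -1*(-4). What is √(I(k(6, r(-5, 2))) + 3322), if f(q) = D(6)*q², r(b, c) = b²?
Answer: √3646 ≈ 60.382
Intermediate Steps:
D(g) = 4
f(q) = 4*q²
I(S) = 324 (I(S) = 4*9² = 4*81 = 324)
√(I(k(6, r(-5, 2))) + 3322) = √(324 + 3322) = √3646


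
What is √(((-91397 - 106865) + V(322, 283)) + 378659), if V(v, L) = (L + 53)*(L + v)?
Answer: √383677 ≈ 619.42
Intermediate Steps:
V(v, L) = (53 + L)*(L + v)
√(((-91397 - 106865) + V(322, 283)) + 378659) = √(((-91397 - 106865) + (283² + 53*283 + 53*322 + 283*322)) + 378659) = √((-198262 + (80089 + 14999 + 17066 + 91126)) + 378659) = √((-198262 + 203280) + 378659) = √(5018 + 378659) = √383677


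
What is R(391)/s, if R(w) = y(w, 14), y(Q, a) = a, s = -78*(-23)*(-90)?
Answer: -7/80730 ≈ -8.6709e-5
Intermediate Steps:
s = -161460 (s = 1794*(-90) = -161460)
R(w) = 14
R(391)/s = 14/(-161460) = 14*(-1/161460) = -7/80730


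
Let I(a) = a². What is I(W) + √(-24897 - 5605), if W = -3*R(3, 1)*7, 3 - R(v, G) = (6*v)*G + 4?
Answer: 159201 + I*√30502 ≈ 1.592e+5 + 174.65*I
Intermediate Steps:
R(v, G) = -1 - 6*G*v (R(v, G) = 3 - ((6*v)*G + 4) = 3 - (6*G*v + 4) = 3 - (4 + 6*G*v) = 3 + (-4 - 6*G*v) = -1 - 6*G*v)
W = 399 (W = -3*(-1 - 6*1*3)*7 = -3*(-1 - 18)*7 = -3*(-19)*7 = 57*7 = 399)
I(W) + √(-24897 - 5605) = 399² + √(-24897 - 5605) = 159201 + √(-30502) = 159201 + I*√30502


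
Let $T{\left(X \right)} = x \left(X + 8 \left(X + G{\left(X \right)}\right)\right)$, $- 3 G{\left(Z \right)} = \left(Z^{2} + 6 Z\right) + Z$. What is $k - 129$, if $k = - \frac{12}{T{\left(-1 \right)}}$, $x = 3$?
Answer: $- \frac{907}{7} \approx -129.57$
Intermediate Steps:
$G{\left(Z \right)} = - \frac{7 Z}{3} - \frac{Z^{2}}{3}$ ($G{\left(Z \right)} = - \frac{\left(Z^{2} + 6 Z\right) + Z}{3} = - \frac{Z^{2} + 7 Z}{3} = - \frac{7 Z}{3} - \frac{Z^{2}}{3}$)
$T{\left(X \right)} = 27 X - 8 X \left(7 + X\right)$ ($T{\left(X \right)} = 3 \left(X + 8 \left(X - \frac{X \left(7 + X\right)}{3}\right)\right) = 3 \left(X - \left(- 8 X + \frac{8 X \left(7 + X\right)}{3}\right)\right) = 3 \left(9 X - \frac{8 X \left(7 + X\right)}{3}\right) = 27 X - 8 X \left(7 + X\right)$)
$k = - \frac{4}{7}$ ($k = - \frac{12}{\left(-1\right) \left(-29 - -8\right)} = - \frac{12}{\left(-1\right) \left(-29 + 8\right)} = - \frac{12}{\left(-1\right) \left(-21\right)} = - \frac{12}{21} = \left(-12\right) \frac{1}{21} = - \frac{4}{7} \approx -0.57143$)
$k - 129 = - \frac{4}{7} - 129 = - \frac{907}{7}$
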